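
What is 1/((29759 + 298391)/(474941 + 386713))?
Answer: 430827/164075 ≈ 2.6258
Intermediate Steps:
1/((29759 + 298391)/(474941 + 386713)) = 1/(328150/861654) = 1/(328150*(1/861654)) = 1/(164075/430827) = 430827/164075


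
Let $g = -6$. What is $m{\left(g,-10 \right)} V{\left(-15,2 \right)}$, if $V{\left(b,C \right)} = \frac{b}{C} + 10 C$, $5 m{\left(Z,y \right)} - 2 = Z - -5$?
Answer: $\frac{5}{2} \approx 2.5$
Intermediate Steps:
$m{\left(Z,y \right)} = \frac{7}{5} + \frac{Z}{5}$ ($m{\left(Z,y \right)} = \frac{2}{5} + \frac{Z - -5}{5} = \frac{2}{5} + \frac{Z + 5}{5} = \frac{2}{5} + \frac{5 + Z}{5} = \frac{2}{5} + \left(1 + \frac{Z}{5}\right) = \frac{7}{5} + \frac{Z}{5}$)
$V{\left(b,C \right)} = 10 C + \frac{b}{C}$ ($V{\left(b,C \right)} = \frac{b}{C} + 10 C = 10 C + \frac{b}{C}$)
$m{\left(g,-10 \right)} V{\left(-15,2 \right)} = \left(\frac{7}{5} + \frac{1}{5} \left(-6\right)\right) \left(10 \cdot 2 - \frac{15}{2}\right) = \left(\frac{7}{5} - \frac{6}{5}\right) \left(20 - \frac{15}{2}\right) = \frac{20 - \frac{15}{2}}{5} = \frac{1}{5} \cdot \frac{25}{2} = \frac{5}{2}$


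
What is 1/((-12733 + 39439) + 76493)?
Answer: 1/103199 ≈ 9.6900e-6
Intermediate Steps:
1/((-12733 + 39439) + 76493) = 1/(26706 + 76493) = 1/103199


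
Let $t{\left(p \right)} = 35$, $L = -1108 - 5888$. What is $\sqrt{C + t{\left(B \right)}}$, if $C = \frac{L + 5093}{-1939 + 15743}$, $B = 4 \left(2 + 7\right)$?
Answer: $\frac{\sqrt{1660748887}}{6902} \approx 5.9044$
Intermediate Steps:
$L = -6996$
$B = 36$ ($B = 4 \cdot 9 = 36$)
$C = - \frac{1903}{13804}$ ($C = \frac{-6996 + 5093}{-1939 + 15743} = - \frac{1903}{13804} \approx -0.13786$)
$\sqrt{C + t{\left(B \right)}} = \sqrt{- \frac{1903}{13804} + 35} = \sqrt{\frac{481237}{13804}} = \frac{\sqrt{1660748887}}{6902}$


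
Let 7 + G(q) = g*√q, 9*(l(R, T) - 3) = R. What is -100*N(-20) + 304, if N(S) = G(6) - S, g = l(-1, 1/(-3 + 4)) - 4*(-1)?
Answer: -996 - 6200*√6/9 ≈ -2683.4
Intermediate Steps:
l(R, T) = 3 + R/9
g = 62/9 (g = (3 + (⅑)*(-1)) - 4*(-1) = (3 - ⅑) + 4 = 26/9 + 4 = 62/9 ≈ 6.8889)
G(q) = -7 + 62*√q/9
N(S) = -7 - S + 62*√6/9 (N(S) = (-7 + 62*√6/9) - S = -7 - S + 62*√6/9)
-100*N(-20) + 304 = -100*(-7 - 1*(-20) + 62*√6/9) + 304 = -100*(-7 + 20 + 62*√6/9) + 304 = -100*(13 + 62*√6/9) + 304 = (-1300 - 6200*√6/9) + 304 = -996 - 6200*√6/9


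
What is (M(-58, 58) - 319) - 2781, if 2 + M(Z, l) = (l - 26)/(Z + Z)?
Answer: -89966/29 ≈ -3102.3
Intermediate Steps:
M(Z, l) = -2 + (-26 + l)/(2*Z) (M(Z, l) = -2 + (l - 26)/(Z + Z) = -2 + (-26 + l)/((2*Z)) = -2 + (-26 + l)*(1/(2*Z)) = -2 + (-26 + l)/(2*Z))
(M(-58, 58) - 319) - 2781 = ((1/2)*(-26 + 58 - 4*(-58))/(-58) - 319) - 2781 = ((1/2)*(-1/58)*(-26 + 58 + 232) - 319) - 2781 = ((1/2)*(-1/58)*264 - 319) - 2781 = (-66/29 - 319) - 2781 = -9317/29 - 2781 = -89966/29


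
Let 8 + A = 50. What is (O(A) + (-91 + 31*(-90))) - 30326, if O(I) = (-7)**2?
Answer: -33158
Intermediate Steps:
A = 42 (A = -8 + 50 = 42)
O(I) = 49
(O(A) + (-91 + 31*(-90))) - 30326 = (49 + (-91 + 31*(-90))) - 30326 = (49 + (-91 - 2790)) - 30326 = (49 - 2881) - 30326 = -2832 - 30326 = -33158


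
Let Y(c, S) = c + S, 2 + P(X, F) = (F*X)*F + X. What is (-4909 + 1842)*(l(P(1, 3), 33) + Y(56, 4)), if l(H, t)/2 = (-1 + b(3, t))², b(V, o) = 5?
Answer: -282164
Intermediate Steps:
P(X, F) = -2 + X + X*F² (P(X, F) = -2 + ((F*X)*F + X) = -2 + (X*F² + X) = -2 + (X + X*F²) = -2 + X + X*F²)
l(H, t) = 32 (l(H, t) = 2*(-1 + 5)² = 2*4² = 2*16 = 32)
Y(c, S) = S + c
(-4909 + 1842)*(l(P(1, 3), 33) + Y(56, 4)) = (-4909 + 1842)*(32 + (4 + 56)) = -3067*(32 + 60) = -3067*92 = -282164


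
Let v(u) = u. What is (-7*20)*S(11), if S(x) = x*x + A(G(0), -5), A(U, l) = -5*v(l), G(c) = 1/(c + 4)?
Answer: -20440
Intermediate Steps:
G(c) = 1/(4 + c)
A(U, l) = -5*l
S(x) = 25 + x**2 (S(x) = x*x - 5*(-5) = x**2 + 25 = 25 + x**2)
(-7*20)*S(11) = (-7*20)*(25 + 11**2) = -140*(25 + 121) = -140*146 = -20440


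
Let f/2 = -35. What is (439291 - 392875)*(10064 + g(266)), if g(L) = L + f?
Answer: 476228160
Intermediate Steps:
f = -70 (f = 2*(-35) = -70)
g(L) = -70 + L (g(L) = L - 70 = -70 + L)
(439291 - 392875)*(10064 + g(266)) = (439291 - 392875)*(10064 + (-70 + 266)) = 46416*(10064 + 196) = 46416*10260 = 476228160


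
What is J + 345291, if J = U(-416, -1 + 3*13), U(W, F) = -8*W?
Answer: 348619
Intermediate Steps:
J = 3328 (J = -8*(-416) = 3328)
J + 345291 = 3328 + 345291 = 348619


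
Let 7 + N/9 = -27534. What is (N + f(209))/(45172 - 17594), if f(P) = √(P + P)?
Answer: -247869/27578 + √418/27578 ≈ -8.9872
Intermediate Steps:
N = -247869 (N = -63 + 9*(-27534) = -63 - 247806 = -247869)
f(P) = √2*√P (f(P) = √(2*P) = √2*√P)
(N + f(209))/(45172 - 17594) = (-247869 + √2*√209)/(45172 - 17594) = (-247869 + √418)/27578 = (-247869 + √418)*(1/27578) = -247869/27578 + √418/27578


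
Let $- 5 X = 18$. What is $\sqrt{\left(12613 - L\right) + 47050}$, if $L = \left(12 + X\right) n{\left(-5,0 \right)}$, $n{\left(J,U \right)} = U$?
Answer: $\sqrt{59663} \approx 244.26$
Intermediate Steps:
$X = - \frac{18}{5}$ ($X = \left(- \frac{1}{5}\right) 18 = - \frac{18}{5} \approx -3.6$)
$L = 0$ ($L = \left(12 - \frac{18}{5}\right) 0 = \frac{42}{5} \cdot 0 = 0$)
$\sqrt{\left(12613 - L\right) + 47050} = \sqrt{\left(12613 - 0\right) + 47050} = \sqrt{\left(12613 + 0\right) + 47050} = \sqrt{12613 + 47050} = \sqrt{59663}$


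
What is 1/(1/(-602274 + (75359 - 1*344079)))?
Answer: -870994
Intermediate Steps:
1/(1/(-602274 + (75359 - 1*344079))) = 1/(1/(-602274 + (75359 - 344079))) = 1/(1/(-602274 - 268720)) = 1/(1/(-870994)) = 1/(-1/870994) = -870994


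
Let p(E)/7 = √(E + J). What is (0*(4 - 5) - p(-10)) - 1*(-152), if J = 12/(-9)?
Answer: 152 - 7*I*√102/3 ≈ 152.0 - 23.566*I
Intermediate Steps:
J = -4/3 (J = 12*(-⅑) = -4/3 ≈ -1.3333)
p(E) = 7*√(-4/3 + E) (p(E) = 7*√(E - 4/3) = 7*√(-4/3 + E))
(0*(4 - 5) - p(-10)) - 1*(-152) = (0*(4 - 5) - 7*√(-12 + 9*(-10))/3) - 1*(-152) = (0*(-1) - 7*√(-12 - 90)/3) + 152 = (0 - 7*√(-102)/3) + 152 = (0 - 7*I*√102/3) + 152 = -7*I*√102/3 + 152 = 152 - 7*I*√102/3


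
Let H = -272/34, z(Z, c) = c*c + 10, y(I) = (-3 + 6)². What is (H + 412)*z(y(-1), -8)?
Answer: 29896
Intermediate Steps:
y(I) = 9 (y(I) = 3² = 9)
z(Z, c) = 10 + c² (z(Z, c) = c² + 10 = 10 + c²)
H = -8 (H = -272*1/34 = -8)
(H + 412)*z(y(-1), -8) = (-8 + 412)*(10 + (-8)²) = 404*(10 + 64) = 404*74 = 29896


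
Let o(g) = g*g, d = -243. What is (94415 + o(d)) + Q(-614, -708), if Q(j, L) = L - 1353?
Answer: 151403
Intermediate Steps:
Q(j, L) = -1353 + L
o(g) = g**2
(94415 + o(d)) + Q(-614, -708) = (94415 + (-243)**2) + (-1353 - 708) = (94415 + 59049) - 2061 = 153464 - 2061 = 151403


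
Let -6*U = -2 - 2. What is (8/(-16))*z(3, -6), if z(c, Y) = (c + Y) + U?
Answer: 7/6 ≈ 1.1667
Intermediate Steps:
U = 2/3 (U = -(-2 - 2)/6 = -1/6*(-4) = 2/3 ≈ 0.66667)
z(c, Y) = 2/3 + Y + c (z(c, Y) = (c + Y) + 2/3 = (Y + c) + 2/3 = 2/3 + Y + c)
(8/(-16))*z(3, -6) = (8/(-16))*(2/3 - 6 + 3) = (8*(-1/16))*(-7/3) = -1/2*(-7/3) = 7/6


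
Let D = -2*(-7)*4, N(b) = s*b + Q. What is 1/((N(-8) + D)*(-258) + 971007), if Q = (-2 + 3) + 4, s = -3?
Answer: 1/949077 ≈ 1.0537e-6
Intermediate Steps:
Q = 5 (Q = 1 + 4 = 5)
N(b) = 5 - 3*b (N(b) = -3*b + 5 = 5 - 3*b)
D = 56 (D = 14*4 = 56)
1/((N(-8) + D)*(-258) + 971007) = 1/(((5 - 3*(-8)) + 56)*(-258) + 971007) = 1/(((5 + 24) + 56)*(-258) + 971007) = 1/((29 + 56)*(-258) + 971007) = 1/(85*(-258) + 971007) = 1/(-21930 + 971007) = 1/949077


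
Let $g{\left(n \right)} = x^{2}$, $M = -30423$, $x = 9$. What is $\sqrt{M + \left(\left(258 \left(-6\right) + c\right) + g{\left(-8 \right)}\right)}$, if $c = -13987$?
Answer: $i \sqrt{45877} \approx 214.19 i$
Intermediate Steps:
$g{\left(n \right)} = 81$ ($g{\left(n \right)} = 9^{2} = 81$)
$\sqrt{M + \left(\left(258 \left(-6\right) + c\right) + g{\left(-8 \right)}\right)} = \sqrt{-30423 + \left(\left(258 \left(-6\right) - 13987\right) + 81\right)} = \sqrt{-30423 + \left(\left(-1548 - 13987\right) + 81\right)} = \sqrt{-30423 + \left(-15535 + 81\right)} = \sqrt{-30423 - 15454} = \sqrt{-45877} = i \sqrt{45877}$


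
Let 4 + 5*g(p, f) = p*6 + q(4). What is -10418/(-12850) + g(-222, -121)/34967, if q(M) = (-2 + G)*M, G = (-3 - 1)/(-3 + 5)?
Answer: 180405783/224662975 ≈ 0.80301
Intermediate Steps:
G = -2 (G = -4/2 = -4*½ = -2)
q(M) = -4*M (q(M) = (-2 - 2)*M = -4*M)
g(p, f) = -4 + 6*p/5 (g(p, f) = -⅘ + (p*6 - 4*4)/5 = -⅘ + (6*p - 16)/5 = -⅘ + (-16 + 6*p)/5 = -⅘ + (-16/5 + 6*p/5) = -4 + 6*p/5)
-10418/(-12850) + g(-222, -121)/34967 = -10418/(-12850) + (-4 + (6/5)*(-222))/34967 = -10418*(-1/12850) + (-4 - 1332/5)*(1/34967) = 5209/6425 - 1352/5*1/34967 = 5209/6425 - 1352/174835 = 180405783/224662975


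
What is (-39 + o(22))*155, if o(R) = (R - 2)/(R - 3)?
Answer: -111755/19 ≈ -5881.8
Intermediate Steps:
o(R) = (-2 + R)/(-3 + R)
(-39 + o(22))*155 = (-39 + (-2 + 22)/(-3 + 22))*155 = (-39 + 20/19)*155 = -721/19*155 = -111755/19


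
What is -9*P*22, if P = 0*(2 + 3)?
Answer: 0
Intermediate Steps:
P = 0 (P = 0*5 = 0)
-9*P*22 = -9*0*22 = 0*22 = 0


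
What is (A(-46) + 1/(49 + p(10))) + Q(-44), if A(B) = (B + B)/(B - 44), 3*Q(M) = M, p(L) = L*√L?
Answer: -286003/21015 - 10*√10/1401 ≈ -13.632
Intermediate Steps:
p(L) = L^(3/2)
Q(M) = M/3
A(B) = 2*B/(-44 + B) (A(B) = (2*B)/(-44 + B) = 2*B/(-44 + B))
(A(-46) + 1/(49 + p(10))) + Q(-44) = (2*(-46)/(-44 - 46) + 1/(49 + 10^(3/2))) + (⅓)*(-44) = (2*(-46)/(-90) + 1/(49 + 10*√10)) - 44/3 = (2*(-46)*(-1/90) + 1/(49 + 10*√10)) - 44/3 = (46/45 + 1/(49 + 10*√10)) - 44/3 = -614/45 + 1/(49 + 10*√10)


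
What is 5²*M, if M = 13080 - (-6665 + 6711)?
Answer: 325850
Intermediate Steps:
M = 13034 (M = 13080 - 1*46 = 13080 - 46 = 13034)
5²*M = 5²*13034 = 25*13034 = 325850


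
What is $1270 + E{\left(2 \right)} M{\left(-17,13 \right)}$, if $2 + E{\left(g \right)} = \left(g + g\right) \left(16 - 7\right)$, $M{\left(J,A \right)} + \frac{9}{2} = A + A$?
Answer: $2001$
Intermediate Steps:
$M{\left(J,A \right)} = - \frac{9}{2} + 2 A$ ($M{\left(J,A \right)} = - \frac{9}{2} + \left(A + A\right) = - \frac{9}{2} + 2 A$)
$E{\left(g \right)} = -2 + 18 g$ ($E{\left(g \right)} = -2 + \left(g + g\right) \left(16 - 7\right) = -2 + 2 g 9 = -2 + 18 g$)
$1270 + E{\left(2 \right)} M{\left(-17,13 \right)} = 1270 + \left(-2 + 18 \cdot 2\right) \left(- \frac{9}{2} + 2 \cdot 13\right) = 1270 + \left(-2 + 36\right) \left(- \frac{9}{2} + 26\right) = 1270 + 34 \cdot \frac{43}{2} = 1270 + 731 = 2001$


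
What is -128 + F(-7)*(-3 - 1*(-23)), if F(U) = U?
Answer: -268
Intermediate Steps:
-128 + F(-7)*(-3 - 1*(-23)) = -128 - 7*(-3 - 1*(-23)) = -128 - 7*(-3 + 23) = -128 - 7*20 = -128 - 140 = -268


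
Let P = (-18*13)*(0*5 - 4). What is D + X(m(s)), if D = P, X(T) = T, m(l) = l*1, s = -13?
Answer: 923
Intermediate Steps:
m(l) = l
P = 936 (P = -234*(0 - 4) = -234*(-4) = 936)
D = 936
D + X(m(s)) = 936 - 13 = 923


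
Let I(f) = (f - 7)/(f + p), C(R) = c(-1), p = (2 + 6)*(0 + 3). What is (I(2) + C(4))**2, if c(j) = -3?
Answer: 6889/676 ≈ 10.191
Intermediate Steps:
p = 24 (p = 8*3 = 24)
C(R) = -3
I(f) = (-7 + f)/(24 + f) (I(f) = (f - 7)/(f + 24) = (-7 + f)/(24 + f))
(I(2) + C(4))**2 = ((-7 + 2)/(24 + 2) - 3)**2 = (-5/26 - 3)**2 = (-83/26)**2 = 6889/676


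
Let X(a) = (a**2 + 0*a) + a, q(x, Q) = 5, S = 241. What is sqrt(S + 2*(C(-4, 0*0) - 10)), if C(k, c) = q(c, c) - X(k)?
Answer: 3*sqrt(23) ≈ 14.387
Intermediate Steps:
X(a) = a + a**2 (X(a) = (a**2 + 0) + a = a**2 + a = a + a**2)
C(k, c) = 5 - k*(1 + k)
sqrt(S + 2*(C(-4, 0*0) - 10)) = sqrt(241 + 2*((5 - 1*(-4)*(1 - 4)) - 10)) = sqrt(241 + 2*((5 - 1*(-4)*(-3)) - 10)) = sqrt(241 + 2*((5 - 12) - 10)) = sqrt(241 + 2*(-7 - 10)) = sqrt(241 + 2*(-17)) = sqrt(241 - 34) = sqrt(207) = 3*sqrt(23)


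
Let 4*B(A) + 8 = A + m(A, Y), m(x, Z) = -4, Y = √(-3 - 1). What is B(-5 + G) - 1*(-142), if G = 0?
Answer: 551/4 ≈ 137.75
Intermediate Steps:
Y = 2*I (Y = √(-4) = 2*I ≈ 2.0*I)
B(A) = -3 + A/4 (B(A) = -2 + (A - 4)/4 = -2 + (-4 + A)/4 = -2 + (-1 + A/4) = -3 + A/4)
B(-5 + G) - 1*(-142) = (-3 + (-5 + 0)/4) - 1*(-142) = (-3 + (¼)*(-5)) + 142 = (-3 - 5/4) + 142 = -17/4 + 142 = 551/4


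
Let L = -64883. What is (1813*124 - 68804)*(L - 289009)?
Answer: -55209983136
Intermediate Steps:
(1813*124 - 68804)*(L - 289009) = (1813*124 - 68804)*(-64883 - 289009) = (224812 - 68804)*(-353892) = 156008*(-353892) = -55209983136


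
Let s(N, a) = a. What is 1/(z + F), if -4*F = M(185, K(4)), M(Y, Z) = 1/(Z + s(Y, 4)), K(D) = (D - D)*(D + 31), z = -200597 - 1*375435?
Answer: -16/9216513 ≈ -1.7360e-6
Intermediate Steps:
z = -576032 (z = -200597 - 375435 = -576032)
K(D) = 0 (K(D) = 0*(31 + D) = 0)
M(Y, Z) = 1/(4 + Z) (M(Y, Z) = 1/(Z + 4) = 1/(4 + Z))
F = -1/16 (F = -1/(4*(4 + 0)) = -¼/4 = -¼*¼ = -1/16 ≈ -0.062500)
1/(z + F) = 1/(-576032 - 1/16) = 1/(-9216513/16) = -16/9216513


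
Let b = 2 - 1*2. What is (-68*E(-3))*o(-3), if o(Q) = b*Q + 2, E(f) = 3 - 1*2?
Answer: -136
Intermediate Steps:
E(f) = 1 (E(f) = 3 - 2 = 1)
b = 0 (b = 2 - 2 = 0)
o(Q) = 2 (o(Q) = 0*Q + 2 = 0 + 2 = 2)
(-68*E(-3))*o(-3) = -68*1*2 = -68*2 = -136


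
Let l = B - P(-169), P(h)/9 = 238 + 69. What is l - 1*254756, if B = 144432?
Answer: -113087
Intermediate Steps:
P(h) = 2763 (P(h) = 9*(238 + 69) = 9*307 = 2763)
l = 141669 (l = 144432 - 1*2763 = 144432 - 2763 = 141669)
l - 1*254756 = 141669 - 1*254756 = 141669 - 254756 = -113087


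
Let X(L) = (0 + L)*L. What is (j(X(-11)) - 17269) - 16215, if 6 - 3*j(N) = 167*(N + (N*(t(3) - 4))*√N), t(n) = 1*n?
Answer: 101624/3 ≈ 33875.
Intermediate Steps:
t(n) = n
X(L) = L² (X(L) = L*L = L²)
j(N) = 2 - 167*N/3 + 167*N^(3/2)/3 (j(N) = 2 - 167*(N + (N*(3 - 4))*√N)/3 = 2 - 167*(N + (N*(-1))*√N)/3 = 2 - 167*(N + (-N)*√N)/3 = 2 - 167*(N - N^(3/2))/3 = 2 - (-167*N^(3/2) + 167*N)/3 = 2 + (-167*N/3 + 167*N^(3/2)/3) = 2 - 167*N/3 + 167*N^(3/2)/3)
(j(X(-11)) - 17269) - 16215 = ((2 - 167/3*(-11)² + 167*((-11)²)^(3/2)/3) - 17269) - 16215 = ((2 - 167/3*121 + 167*121^(3/2)/3) - 17269) - 16215 = ((2 - 20207/3 + (167/3)*1331) - 17269) - 16215 = ((2 - 20207/3 + 222277/3) - 17269) - 16215 = (202076/3 - 17269) - 16215 = 150269/3 - 16215 = 101624/3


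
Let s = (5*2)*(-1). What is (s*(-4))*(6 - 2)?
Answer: 160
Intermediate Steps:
s = -10 (s = 10*(-1) = -10)
(s*(-4))*(6 - 2) = (-10*(-4))*(6 - 2) = 40*4 = 160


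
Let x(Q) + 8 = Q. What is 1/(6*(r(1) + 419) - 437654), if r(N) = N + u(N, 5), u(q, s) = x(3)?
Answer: -1/435164 ≈ -2.2980e-6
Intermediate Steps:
x(Q) = -8 + Q
u(q, s) = -5 (u(q, s) = -8 + 3 = -5)
r(N) = -5 + N (r(N) = N - 5 = -5 + N)
1/(6*(r(1) + 419) - 437654) = 1/(6*((-5 + 1) + 419) - 437654) = 1/(6*(-4 + 419) - 437654) = 1/(6*415 - 437654) = 1/(2490 - 437654) = 1/(-435164) = -1/435164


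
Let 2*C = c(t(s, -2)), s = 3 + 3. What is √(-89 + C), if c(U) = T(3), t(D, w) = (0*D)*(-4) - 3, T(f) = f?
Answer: 5*I*√14/2 ≈ 9.3541*I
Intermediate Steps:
s = 6
t(D, w) = -3 (t(D, w) = 0*(-4) - 3 = 0 - 3 = -3)
c(U) = 3
C = 3/2 (C = (½)*3 = 3/2 ≈ 1.5000)
√(-89 + C) = √(-89 + 3/2) = √(-175/2) = 5*I*√14/2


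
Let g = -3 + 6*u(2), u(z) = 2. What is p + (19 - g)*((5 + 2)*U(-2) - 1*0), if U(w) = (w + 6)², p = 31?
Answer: 1151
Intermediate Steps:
U(w) = (6 + w)²
g = 9 (g = -3 + 6*2 = -3 + 12 = 9)
p + (19 - g)*((5 + 2)*U(-2) - 1*0) = 31 + (19 - 1*9)*((5 + 2)*(6 - 2)² - 1*0) = 31 + (19 - 9)*(7*4² + 0) = 31 + 10*(7*16 + 0) = 31 + 10*(112 + 0) = 31 + 10*112 = 31 + 1120 = 1151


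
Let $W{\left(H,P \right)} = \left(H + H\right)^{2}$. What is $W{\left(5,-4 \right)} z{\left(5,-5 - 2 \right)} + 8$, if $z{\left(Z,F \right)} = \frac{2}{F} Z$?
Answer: $- \frac{944}{7} \approx -134.86$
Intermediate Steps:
$W{\left(H,P \right)} = 4 H^{2}$ ($W{\left(H,P \right)} = \left(2 H\right)^{2} = 4 H^{2}$)
$z{\left(Z,F \right)} = \frac{2 Z}{F}$
$W{\left(5,-4 \right)} z{\left(5,-5 - 2 \right)} + 8 = 4 \cdot 5^{2} \cdot 2 \cdot 5 \frac{1}{-5 - 2} + 8 = 4 \cdot 25 \cdot 2 \cdot 5 \frac{1}{-7} + 8 = 100 \cdot 2 \cdot 5 \left(- \frac{1}{7}\right) + 8 = 100 \left(- \frac{10}{7}\right) + 8 = - \frac{1000}{7} + 8 = - \frac{944}{7}$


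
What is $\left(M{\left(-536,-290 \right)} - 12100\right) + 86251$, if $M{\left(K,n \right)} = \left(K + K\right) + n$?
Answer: $72789$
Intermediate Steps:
$M{\left(K,n \right)} = n + 2 K$ ($M{\left(K,n \right)} = 2 K + n = n + 2 K$)
$\left(M{\left(-536,-290 \right)} - 12100\right) + 86251 = \left(\left(-290 + 2 \left(-536\right)\right) - 12100\right) + 86251 = \left(\left(-290 - 1072\right) - 12100\right) + 86251 = \left(-1362 - 12100\right) + 86251 = -13462 + 86251 = 72789$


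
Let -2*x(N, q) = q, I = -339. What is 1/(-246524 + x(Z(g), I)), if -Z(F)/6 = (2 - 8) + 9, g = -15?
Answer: -2/492709 ≈ -4.0592e-6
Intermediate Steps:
Z(F) = -18 (Z(F) = -6*((2 - 8) + 9) = -6*(-6 + 9) = -6*3 = -18)
x(N, q) = -q/2
1/(-246524 + x(Z(g), I)) = 1/(-246524 - ½*(-339)) = 1/(-246524 + 339/2) = 1/(-492709/2) = -2/492709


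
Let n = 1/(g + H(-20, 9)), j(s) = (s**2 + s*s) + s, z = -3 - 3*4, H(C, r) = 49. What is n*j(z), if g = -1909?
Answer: -29/124 ≈ -0.23387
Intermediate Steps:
z = -15 (z = -3 - 12 = -15)
j(s) = s + 2*s**2 (j(s) = (s**2 + s**2) + s = 2*s**2 + s = s + 2*s**2)
n = -1/1860 (n = 1/(-1909 + 49) = 1/(-1860) = -1/1860 ≈ -0.00053763)
n*j(z) = -(-1)*(1 + 2*(-15))/124 = -(-1)*(1 - 30)/124 = -(-1)*(-29)/124 = -1/1860*435 = -29/124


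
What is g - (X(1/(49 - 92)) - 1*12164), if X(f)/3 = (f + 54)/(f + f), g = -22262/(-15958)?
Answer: 249693151/15958 ≈ 15647.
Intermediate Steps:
g = 11131/7979 (g = -22262*(-1/15958) = 11131/7979 ≈ 1.3950)
X(f) = 3*(54 + f)/(2*f) (X(f) = 3*((f + 54)/(f + f)) = 3*((54 + f)/((2*f))) = 3*((54 + f)*(1/(2*f))) = 3*((54 + f)/(2*f)) = 3*(54 + f)/(2*f))
g - (X(1/(49 - 92)) - 1*12164) = 11131/7979 - ((3/2 + 81/(1/(49 - 92))) - 1*12164) = 11131/7979 - ((3/2 + 81/(1/(-43))) - 12164) = 11131/7979 - ((3/2 + 81/(-1/43)) - 12164) = 11131/7979 - ((3/2 + 81*(-43)) - 12164) = 11131/7979 - ((3/2 - 3483) - 12164) = 11131/7979 - (-6963/2 - 12164) = 11131/7979 - 1*(-31291/2) = 11131/7979 + 31291/2 = 249693151/15958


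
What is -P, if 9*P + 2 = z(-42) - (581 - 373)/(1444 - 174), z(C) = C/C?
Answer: 739/5715 ≈ 0.12931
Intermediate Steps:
z(C) = 1
P = -739/5715 (P = -2/9 + (1 - (581 - 373)/(1444 - 174))/9 = -2/9 + (1 - 208/1270)/9 = -2/9 + (1 - 1*104/635)/9 = -2/9 + (1 - 104/635)/9 = -2/9 + (⅑)*(531/635) = -2/9 + 59/635 = -739/5715 ≈ -0.12931)
-P = -1*(-739/5715) = 739/5715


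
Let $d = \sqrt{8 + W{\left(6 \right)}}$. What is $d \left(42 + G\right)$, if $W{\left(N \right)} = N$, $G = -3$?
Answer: $39 \sqrt{14} \approx 145.92$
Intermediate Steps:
$d = \sqrt{14}$ ($d = \sqrt{8 + 6} = \sqrt{14} \approx 3.7417$)
$d \left(42 + G\right) = \sqrt{14} \left(42 - 3\right) = \sqrt{14} \cdot 39 = 39 \sqrt{14}$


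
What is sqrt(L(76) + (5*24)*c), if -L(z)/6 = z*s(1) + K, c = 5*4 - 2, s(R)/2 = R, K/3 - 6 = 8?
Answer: 2*sqrt(249) ≈ 31.559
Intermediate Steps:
K = 42 (K = 18 + 3*8 = 18 + 24 = 42)
s(R) = 2*R
c = 18 (c = 20 - 2 = 18)
L(z) = -252 - 12*z (L(z) = -6*(z*(2*1) + 42) = -6*(z*2 + 42) = -6*(2*z + 42) = -6*(42 + 2*z) = -252 - 12*z)
sqrt(L(76) + (5*24)*c) = sqrt((-252 - 12*76) + (5*24)*18) = sqrt((-252 - 912) + 120*18) = sqrt(-1164 + 2160) = sqrt(996) = 2*sqrt(249)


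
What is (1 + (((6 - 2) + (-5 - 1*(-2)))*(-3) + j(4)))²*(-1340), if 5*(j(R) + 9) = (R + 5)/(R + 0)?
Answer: -2982907/20 ≈ -1.4915e+5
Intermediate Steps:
j(R) = -9 + (5 + R)/(5*R) (j(R) = -9 + ((R + 5)/(R + 0))/5 = -9 + ((5 + R)/R)/5 = -9 + (5 + R)/(5*R))
(1 + (((6 - 2) + (-5 - 1*(-2)))*(-3) + j(4)))²*(-1340) = (1 + (((6 - 2) + (-5 - 1*(-2)))*(-3) + (-44/5 + 1/4)))²*(-1340) = (1 + ((4 + (-5 + 2))*(-3) + (-44/5 + ¼)))²*(-1340) = (1 + ((4 - 3)*(-3) - 171/20))²*(-1340) = (1 + (1*(-3) - 171/20))²*(-1340) = (1 + (-3 - 171/20))²*(-1340) = (1 - 231/20)²*(-1340) = (-211/20)²*(-1340) = (44521/400)*(-1340) = -2982907/20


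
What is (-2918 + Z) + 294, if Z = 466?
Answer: -2158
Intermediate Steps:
(-2918 + Z) + 294 = (-2918 + 466) + 294 = -2452 + 294 = -2158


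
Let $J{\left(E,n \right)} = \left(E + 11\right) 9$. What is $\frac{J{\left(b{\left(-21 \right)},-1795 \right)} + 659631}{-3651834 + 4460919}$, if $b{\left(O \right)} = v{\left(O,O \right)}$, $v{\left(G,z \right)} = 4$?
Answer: $\frac{219922}{269695} \approx 0.81545$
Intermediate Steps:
$b{\left(O \right)} = 4$
$J{\left(E,n \right)} = 99 + 9 E$ ($J{\left(E,n \right)} = \left(11 + E\right) 9 = 99 + 9 E$)
$\frac{J{\left(b{\left(-21 \right)},-1795 \right)} + 659631}{-3651834 + 4460919} = \frac{\left(99 + 9 \cdot 4\right) + 659631}{-3651834 + 4460919} = \frac{\left(99 + 36\right) + 659631}{809085} = \left(135 + 659631\right) \frac{1}{809085} = 659766 \cdot \frac{1}{809085} = \frac{219922}{269695}$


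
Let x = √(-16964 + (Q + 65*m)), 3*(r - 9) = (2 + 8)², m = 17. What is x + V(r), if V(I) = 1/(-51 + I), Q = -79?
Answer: -3/26 + I*√15938 ≈ -0.11538 + 126.25*I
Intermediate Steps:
r = 127/3 (r = 9 + (2 + 8)²/3 = 9 + (⅓)*10² = 9 + (⅓)*100 = 9 + 100/3 = 127/3 ≈ 42.333)
x = I*√15938 (x = √(-16964 + (-79 + 65*17)) = √(-16964 + (-79 + 1105)) = √(-16964 + 1026) = √(-15938) = I*√15938 ≈ 126.25*I)
x + V(r) = I*√15938 + 1/(-51 + 127/3) = I*√15938 + 1/(-26/3) = I*√15938 - 3/26 = -3/26 + I*√15938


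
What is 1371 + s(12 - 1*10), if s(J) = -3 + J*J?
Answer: 1372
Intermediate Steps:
s(J) = -3 + J²
1371 + s(12 - 1*10) = 1371 + (-3 + (12 - 1*10)²) = 1371 + (-3 + (12 - 10)²) = 1371 + (-3 + 2²) = 1371 + (-3 + 4) = 1371 + 1 = 1372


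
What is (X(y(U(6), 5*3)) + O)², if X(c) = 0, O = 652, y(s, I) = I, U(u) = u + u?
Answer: 425104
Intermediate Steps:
U(u) = 2*u
(X(y(U(6), 5*3)) + O)² = (0 + 652)² = 652² = 425104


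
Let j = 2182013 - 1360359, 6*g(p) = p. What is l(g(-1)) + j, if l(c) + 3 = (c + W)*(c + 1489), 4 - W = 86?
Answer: 25175467/36 ≈ 6.9932e+5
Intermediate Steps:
W = -82 (W = 4 - 1*86 = 4 - 86 = -82)
g(p) = p/6
l(c) = -3 + (-82 + c)*(1489 + c) (l(c) = -3 + (c - 82)*(c + 1489) = -3 + (-82 + c)*(1489 + c))
j = 821654
l(g(-1)) + j = (-122101 + ((⅙)*(-1))² + 1407*((⅙)*(-1))) + 821654 = (-122101 + (-⅙)² + 1407*(-⅙)) + 821654 = (-122101 + 1/36 - 469/2) + 821654 = -4404077/36 + 821654 = 25175467/36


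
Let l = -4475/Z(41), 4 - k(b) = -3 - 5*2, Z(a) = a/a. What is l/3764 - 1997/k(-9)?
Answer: -7592783/63988 ≈ -118.66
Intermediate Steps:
Z(a) = 1
k(b) = 17 (k(b) = 4 - (-3 - 5*2) = 4 - (-3 - 10) = 4 - 1*(-13) = 4 + 13 = 17)
l = -4475 (l = -4475/1 = -4475*1 = -4475)
l/3764 - 1997/k(-9) = -4475/3764 - 1997/17 = -7592783/63988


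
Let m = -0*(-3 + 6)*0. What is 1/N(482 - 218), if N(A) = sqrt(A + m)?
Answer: sqrt(66)/132 ≈ 0.061546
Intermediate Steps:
m = 0 (m = -0*3*0 = -5*0*0 = 0*0 = 0)
N(A) = sqrt(A) (N(A) = sqrt(A + 0) = sqrt(A))
1/N(482 - 218) = 1/(sqrt(482 - 218)) = 1/(sqrt(264)) = 1/(2*sqrt(66)) = sqrt(66)/132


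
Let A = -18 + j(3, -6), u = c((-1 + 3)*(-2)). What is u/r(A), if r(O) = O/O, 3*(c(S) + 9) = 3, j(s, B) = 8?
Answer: -8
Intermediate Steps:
c(S) = -8 (c(S) = -9 + (1/3)*3 = -9 + 1 = -8)
u = -8
A = -10 (A = -18 + 8 = -10)
r(O) = 1
u/r(A) = -8/1 = -8*1 = -8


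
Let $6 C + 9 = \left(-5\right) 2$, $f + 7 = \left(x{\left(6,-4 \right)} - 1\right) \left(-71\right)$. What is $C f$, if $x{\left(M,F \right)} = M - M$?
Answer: $- \frac{608}{3} \approx -202.67$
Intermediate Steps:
$x{\left(M,F \right)} = 0$
$f = 64$ ($f = -7 + \left(0 - 1\right) \left(-71\right) = -7 - -71 = -7 + 71 = 64$)
$C = - \frac{19}{6}$ ($C = - \frac{3}{2} + \frac{\left(-5\right) 2}{6} = - \frac{3}{2} + \frac{1}{6} \left(-10\right) = - \frac{3}{2} - \frac{5}{3} = - \frac{19}{6} \approx -3.1667$)
$C f = \left(- \frac{19}{6}\right) 64 = - \frac{608}{3}$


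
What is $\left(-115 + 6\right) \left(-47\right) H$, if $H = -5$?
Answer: $-25615$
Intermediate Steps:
$\left(-115 + 6\right) \left(-47\right) H = \left(-115 + 6\right) \left(-47\right) \left(-5\right) = \left(-109\right) \left(-47\right) \left(-5\right) = 5123 \left(-5\right) = -25615$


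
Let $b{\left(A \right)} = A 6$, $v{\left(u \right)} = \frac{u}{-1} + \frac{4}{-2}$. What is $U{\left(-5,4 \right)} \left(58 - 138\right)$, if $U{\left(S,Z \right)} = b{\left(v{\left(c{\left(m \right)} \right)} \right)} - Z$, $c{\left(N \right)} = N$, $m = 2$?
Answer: $2240$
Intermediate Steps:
$v{\left(u \right)} = -2 - u$ ($v{\left(u \right)} = u \left(-1\right) + 4 \left(- \frac{1}{2}\right) = - u - 2 = -2 - u$)
$b{\left(A \right)} = 6 A$
$U{\left(S,Z \right)} = -24 - Z$ ($U{\left(S,Z \right)} = 6 \left(-2 - 2\right) - Z = 6 \left(-4\right) - Z = -24 - Z$)
$U{\left(-5,4 \right)} \left(58 - 138\right) = \left(-24 - 4\right) \left(58 - 138\right) = \left(-24 - 4\right) \left(-80\right) = \left(-28\right) \left(-80\right) = 2240$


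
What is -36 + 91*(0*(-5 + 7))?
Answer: -36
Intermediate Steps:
-36 + 91*(0*(-5 + 7)) = -36 + 91*(0*2) = -36 + 91*0 = -36 + 0 = -36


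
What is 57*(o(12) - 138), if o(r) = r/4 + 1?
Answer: -7638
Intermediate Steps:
o(r) = 1 + r/4 (o(r) = r*(1/4) + 1 = r/4 + 1 = 1 + r/4)
57*(o(12) - 138) = 57*((1 + (1/4)*12) - 138) = 57*((1 + 3) - 138) = 57*(4 - 138) = 57*(-134) = -7638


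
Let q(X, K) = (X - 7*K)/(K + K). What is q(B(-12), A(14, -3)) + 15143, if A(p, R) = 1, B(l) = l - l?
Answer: 30279/2 ≈ 15140.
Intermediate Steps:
B(l) = 0
q(X, K) = (X - 7*K)/(2*K) (q(X, K) = (X - 7*K)/((2*K)) = (X - 7*K)*(1/(2*K)) = (X - 7*K)/(2*K))
q(B(-12), A(14, -3)) + 15143 = (1/2)*(0 - 7*1)/1 + 15143 = (1/2)*1*(0 - 7) + 15143 = (1/2)*1*(-7) + 15143 = -7/2 + 15143 = 30279/2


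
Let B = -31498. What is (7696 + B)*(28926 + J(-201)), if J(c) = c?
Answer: -683712450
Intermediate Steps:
(7696 + B)*(28926 + J(-201)) = (7696 - 31498)*(28926 - 201) = -23802*28725 = -683712450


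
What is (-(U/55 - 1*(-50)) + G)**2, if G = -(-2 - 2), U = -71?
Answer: 6046681/3025 ≈ 1998.9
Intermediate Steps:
G = 4 (G = -1*(-4) = 4)
(-(U/55 - 1*(-50)) + G)**2 = (-(-71/55 - 1*(-50)) + 4)**2 = (-(-71*1/55 + 50) + 4)**2 = (-(-71/55 + 50) + 4)**2 = (-1*2679/55 + 4)**2 = (-2679/55 + 4)**2 = (-2459/55)**2 = 6046681/3025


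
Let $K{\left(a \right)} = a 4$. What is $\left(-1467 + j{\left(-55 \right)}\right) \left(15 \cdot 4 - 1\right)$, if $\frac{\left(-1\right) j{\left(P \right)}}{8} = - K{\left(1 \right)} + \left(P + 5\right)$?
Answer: $-61065$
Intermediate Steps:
$K{\left(a \right)} = 4 a$
$j{\left(P \right)} = -8 - 8 P$ ($j{\left(P \right)} = - 8 \left(- 4 \cdot 1 + \left(P + 5\right)\right) = - 8 \left(\left(-1\right) 4 + \left(5 + P\right)\right) = - 8 \left(-4 + \left(5 + P\right)\right) = - 8 \left(1 + P\right) = -8 - 8 P$)
$\left(-1467 + j{\left(-55 \right)}\right) \left(15 \cdot 4 - 1\right) = \left(-1467 - -432\right) \left(15 \cdot 4 - 1\right) = \left(-1467 + \left(-8 + 440\right)\right) \left(60 - 1\right) = \left(-1467 + 432\right) 59 = \left(-1035\right) 59 = -61065$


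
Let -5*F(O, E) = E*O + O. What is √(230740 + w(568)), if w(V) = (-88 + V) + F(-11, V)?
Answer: 3*√645755/5 ≈ 482.15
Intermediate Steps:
F(O, E) = -O/5 - E*O/5 (F(O, E) = -(E*O + O)/5 = -(O + E*O)/5 = -O/5 - E*O/5)
w(V) = -429/5 + 16*V/5 (w(V) = (-88 + V) - ⅕*(-11)*(1 + V) = (-88 + V) + (11/5 + 11*V/5) = -429/5 + 16*V/5)
√(230740 + w(568)) = √(230740 + (-429/5 + (16/5)*568)) = √(230740 + (-429/5 + 9088/5)) = √(230740 + 8659/5) = √(1162359/5) = 3*√645755/5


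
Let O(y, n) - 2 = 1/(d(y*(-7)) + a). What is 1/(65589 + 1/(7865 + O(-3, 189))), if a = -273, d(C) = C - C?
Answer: 2147690/140864839683 ≈ 1.5246e-5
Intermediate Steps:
d(C) = 0
O(y, n) = 545/273 (O(y, n) = 2 + 1/(0 - 273) = 2 + 1/(-273) = 2 - 1/273 = 545/273)
1/(65589 + 1/(7865 + O(-3, 189))) = 1/(65589 + 1/(7865 + 545/273)) = 1/(65589 + 1/(2147690/273)) = 1/(65589 + 273/2147690) = 1/(140864839683/2147690) = 2147690/140864839683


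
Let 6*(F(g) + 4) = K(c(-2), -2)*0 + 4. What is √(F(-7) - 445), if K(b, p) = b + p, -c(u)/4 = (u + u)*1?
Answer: I*√4035/3 ≈ 21.174*I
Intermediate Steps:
c(u) = -8*u (c(u) = -4*(u + u) = -4*2*u = -8*u)
F(g) = -10/3 (F(g) = -4 + ((-8*(-2) - 2)*0 + 4)/6 = -4 + ((16 - 2)*0 + 4)/6 = -4 + (14*0 + 4)/6 = -4 + (0 + 4)/6 = -4 + (⅙)*4 = -4 + ⅔ = -10/3)
√(F(-7) - 445) = √(-10/3 - 445) = √(-1345/3) = I*√4035/3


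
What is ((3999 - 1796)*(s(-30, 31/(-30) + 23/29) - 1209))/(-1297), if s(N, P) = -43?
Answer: 2758156/1297 ≈ 2126.6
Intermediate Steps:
((3999 - 1796)*(s(-30, 31/(-30) + 23/29) - 1209))/(-1297) = ((3999 - 1796)*(-43 - 1209))/(-1297) = (2203*(-1252))*(-1/1297) = -2758156*(-1/1297) = 2758156/1297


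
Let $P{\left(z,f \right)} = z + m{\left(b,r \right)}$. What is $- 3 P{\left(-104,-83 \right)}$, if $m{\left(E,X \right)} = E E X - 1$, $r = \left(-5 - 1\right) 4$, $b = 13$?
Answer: $12483$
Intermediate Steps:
$r = -24$ ($r = \left(-6\right) 4 = -24$)
$m{\left(E,X \right)} = -1 + X E^{2}$ ($m{\left(E,X \right)} = E^{2} X - 1 = X E^{2} - 1 = -1 + X E^{2}$)
$P{\left(z,f \right)} = -4057 + z$ ($P{\left(z,f \right)} = z - \left(1 + 24 \cdot 13^{2}\right) = z - 4057 = -4057 + z$)
$- 3 P{\left(-104,-83 \right)} = - 3 \left(-4057 - 104\right) = \left(-3\right) \left(-4161\right) = 12483$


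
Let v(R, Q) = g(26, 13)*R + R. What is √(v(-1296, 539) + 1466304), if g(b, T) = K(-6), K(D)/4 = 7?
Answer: 4*√89295 ≈ 1195.3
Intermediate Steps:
K(D) = 28 (K(D) = 4*7 = 28)
g(b, T) = 28
v(R, Q) = 29*R (v(R, Q) = 28*R + R = 29*R)
√(v(-1296, 539) + 1466304) = √(29*(-1296) + 1466304) = √(-37584 + 1466304) = √1428720 = 4*√89295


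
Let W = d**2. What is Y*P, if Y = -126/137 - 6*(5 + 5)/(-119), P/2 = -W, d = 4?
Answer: 216768/16303 ≈ 13.296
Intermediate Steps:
W = 16 (W = 4**2 = 16)
P = -32 (P = 2*(-1*16) = 2*(-16) = -32)
Y = -6774/16303 (Y = -126*1/137 - 6*10*(-1/119) = -126/137 - 60*(-1/119) = -126/137 + 60/119 = -6774/16303 ≈ -0.41551)
Y*P = -6774/16303*(-32) = 216768/16303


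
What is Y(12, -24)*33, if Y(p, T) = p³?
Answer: 57024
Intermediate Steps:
Y(12, -24)*33 = 12³*33 = 1728*33 = 57024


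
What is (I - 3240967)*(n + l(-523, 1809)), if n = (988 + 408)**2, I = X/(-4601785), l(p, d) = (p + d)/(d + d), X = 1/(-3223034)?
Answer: -169463160871582031942927676223/26830562513883210 ≈ -6.3161e+12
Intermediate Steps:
X = -1/3223034 ≈ -3.1027e-7
l(p, d) = (d + p)/(2*d) (l(p, d) = (d + p)/((2*d)) = (d + p)*(1/(2*d)) = (d + p)/(2*d))
I = 1/14831709515690 (I = -1/3223034/(-4601785) = -1/3223034*(-1/4601785) = 1/14831709515690 ≈ 6.7423e-14)
n = 1948816 (n = 1396**2 = 1948816)
(I - 3240967)*(n + l(-523, 1809)) = (1/14831709515690 - 3240967)*(1948816 + (1/2)*(1809 - 523)/1809) = -48069081093937272229*(1948816 + (1/2)*(1/1809)*1286)/14831709515690 = -48069081093937272229*(1948816 + 643/1809)/14831709515690 = -48069081093937272229/14831709515690*3525408787/1809 = -169463160871582031942927676223/26830562513883210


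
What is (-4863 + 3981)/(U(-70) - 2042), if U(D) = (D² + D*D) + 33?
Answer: -6/53 ≈ -0.11321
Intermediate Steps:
U(D) = 33 + 2*D² (U(D) = (D² + D²) + 33 = 2*D² + 33 = 33 + 2*D²)
(-4863 + 3981)/(U(-70) - 2042) = (-4863 + 3981)/((33 + 2*(-70)²) - 2042) = -882/((33 + 2*4900) - 2042) = -882/((33 + 9800) - 2042) = -882/(9833 - 2042) = -882/7791 = -882*1/7791 = -6/53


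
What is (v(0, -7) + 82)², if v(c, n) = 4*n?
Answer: 2916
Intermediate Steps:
(v(0, -7) + 82)² = (4*(-7) + 82)² = (-28 + 82)² = 54² = 2916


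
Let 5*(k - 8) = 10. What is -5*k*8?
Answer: -400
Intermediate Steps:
k = 10 (k = 8 + (⅕)*10 = 8 + 2 = 10)
-5*k*8 = -5*10*8 = -50*8 = -400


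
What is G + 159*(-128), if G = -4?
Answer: -20356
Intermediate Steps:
G + 159*(-128) = -4 + 159*(-128) = -4 - 20352 = -20356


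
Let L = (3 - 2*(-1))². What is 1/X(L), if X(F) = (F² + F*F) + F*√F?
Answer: 1/1375 ≈ 0.00072727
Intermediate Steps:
L = 25 (L = (3 + 2)² = 5² = 25)
X(F) = F^(3/2) + 2*F² (X(F) = (F² + F²) + F^(3/2) = 2*F² + F^(3/2) = F^(3/2) + 2*F²)
1/X(L) = 1/(25^(3/2) + 2*25²) = 1/(125 + 2*625) = 1/(125 + 1250) = 1/1375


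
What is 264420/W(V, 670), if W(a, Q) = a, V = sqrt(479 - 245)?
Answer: 3390*sqrt(26) ≈ 17286.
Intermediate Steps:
V = 3*sqrt(26) (V = sqrt(234) = 3*sqrt(26) ≈ 15.297)
264420/W(V, 670) = 264420/((3*sqrt(26))) = 264420*(sqrt(26)/78) = 3390*sqrt(26)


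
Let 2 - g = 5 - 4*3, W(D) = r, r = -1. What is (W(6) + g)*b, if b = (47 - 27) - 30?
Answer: -80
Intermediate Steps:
W(D) = -1
b = -10 (b = 20 - 30 = -10)
g = 9 (g = 2 - (5 - 4*3) = 2 - (5 - 12) = 2 - 1*(-7) = 2 + 7 = 9)
(W(6) + g)*b = (-1 + 9)*(-10) = 8*(-10) = -80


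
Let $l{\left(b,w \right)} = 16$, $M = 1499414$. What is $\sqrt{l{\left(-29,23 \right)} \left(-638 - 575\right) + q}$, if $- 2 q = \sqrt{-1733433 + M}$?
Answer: $\frac{\sqrt{-77632 - 2 i \sqrt{234019}}}{2} \approx 0.86809 - 139.32 i$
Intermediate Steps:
$q = - \frac{i \sqrt{234019}}{2}$ ($q = - \frac{\sqrt{-1733433 + 1499414}}{2} = - \frac{\sqrt{-234019}}{2} = - \frac{i \sqrt{234019}}{2} \approx - 241.88 i$)
$\sqrt{l{\left(-29,23 \right)} \left(-638 - 575\right) + q} = \sqrt{16 \left(-638 - 575\right) - \frac{i \sqrt{234019}}{2}} = \sqrt{16 \left(-1213\right) - \frac{i \sqrt{234019}}{2}} = \sqrt{-19408 - \frac{i \sqrt{234019}}{2}}$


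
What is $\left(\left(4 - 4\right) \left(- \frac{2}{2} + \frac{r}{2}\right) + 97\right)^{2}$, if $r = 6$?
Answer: $9409$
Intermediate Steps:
$\left(\left(4 - 4\right) \left(- \frac{2}{2} + \frac{r}{2}\right) + 97\right)^{2} = \left(\left(4 - 4\right) \left(- \frac{2}{2} + \frac{6}{2}\right) + 97\right)^{2} = \left(0 \left(\left(-2\right) \frac{1}{2} + 6 \cdot \frac{1}{2}\right) + 97\right)^{2} = \left(0 \left(-1 + 3\right) + 97\right)^{2} = \left(0 \cdot 2 + 97\right)^{2} = \left(0 + 97\right)^{2} = 97^{2} = 9409$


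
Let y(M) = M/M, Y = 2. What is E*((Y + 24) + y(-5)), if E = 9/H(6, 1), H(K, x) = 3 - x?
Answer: 243/2 ≈ 121.50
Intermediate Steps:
y(M) = 1
E = 9/2 (E = 9/(3 - 1*1) = 9/(3 - 1) = 9/2 ≈ 4.5000)
E*((Y + 24) + y(-5)) = 9*((2 + 24) + 1)/2 = 9*(26 + 1)/2 = (9/2)*27 = 243/2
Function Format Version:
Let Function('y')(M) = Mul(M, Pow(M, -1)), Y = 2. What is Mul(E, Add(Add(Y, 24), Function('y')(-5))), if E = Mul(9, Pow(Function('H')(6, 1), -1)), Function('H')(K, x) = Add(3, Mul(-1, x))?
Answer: Rational(243, 2) ≈ 121.50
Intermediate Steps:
Function('y')(M) = 1
E = Rational(9, 2) (E = Mul(9, Pow(Add(3, Mul(-1, 1)), -1)) = Mul(9, Pow(Add(3, -1), -1)) = Mul(9, Pow(2, -1)) = Mul(9, Rational(1, 2)) = Rational(9, 2) ≈ 4.5000)
Mul(E, Add(Add(Y, 24), Function('y')(-5))) = Mul(Rational(9, 2), Add(Add(2, 24), 1)) = Mul(Rational(9, 2), Add(26, 1)) = Mul(Rational(9, 2), 27) = Rational(243, 2)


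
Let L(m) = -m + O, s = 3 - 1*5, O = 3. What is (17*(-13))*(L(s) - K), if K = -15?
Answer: -4420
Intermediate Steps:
s = -2 (s = 3 - 5 = -2)
L(m) = 3 - m (L(m) = -m + 3 = 3 - m)
(17*(-13))*(L(s) - K) = (17*(-13))*((3 - 1*(-2)) - 1*(-15)) = -221*((3 + 2) + 15) = -221*(5 + 15) = -221*20 = -4420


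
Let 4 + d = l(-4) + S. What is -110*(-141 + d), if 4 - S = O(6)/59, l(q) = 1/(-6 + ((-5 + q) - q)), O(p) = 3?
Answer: 916010/59 ≈ 15526.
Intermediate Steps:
l(q) = -1/11 (l(q) = 1/(-6 - 5) = 1/(-11) = -1/11)
S = 233/59 (S = 4 - 3/59 = 233/59 ≈ 3.9492)
d = -92/649 (d = -4 + (-1/11 + 233/59) = -4 + 2504/649 = -92/649 ≈ -0.14176)
-110*(-141 + d) = -110*(-141 - 92/649) = -110*(-91601/649) = 916010/59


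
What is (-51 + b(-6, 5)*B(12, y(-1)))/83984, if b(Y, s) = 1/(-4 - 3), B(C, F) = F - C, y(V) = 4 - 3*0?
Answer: -349/587888 ≈ -0.00059365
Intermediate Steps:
y(V) = 4 (y(V) = 4 + 0 = 4)
b(Y, s) = -⅐ (b(Y, s) = 1/(-7) = -⅐)
(-51 + b(-6, 5)*B(12, y(-1)))/83984 = (-51 - (4 - 1*12)/7)/83984 = (-51 - (4 - 12)/7)*(1/83984) = (-51 - ⅐*(-8))*(1/83984) = (-51 + 8/7)*(1/83984) = -349/7*1/83984 = -349/587888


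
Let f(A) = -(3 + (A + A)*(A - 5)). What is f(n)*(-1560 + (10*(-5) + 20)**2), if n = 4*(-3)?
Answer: 271260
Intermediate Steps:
n = -12
f(A) = -3 - 2*A*(-5 + A) (f(A) = -(3 + (2*A)*(-5 + A)) = -(3 + 2*A*(-5 + A)) = -3 - 2*A*(-5 + A))
f(n)*(-1560 + (10*(-5) + 20)**2) = (-3 - 2*(-12)**2 + 10*(-12))*(-1560 + (10*(-5) + 20)**2) = (-3 - 2*144 - 120)*(-1560 + (-50 + 20)**2) = (-3 - 288 - 120)*(-1560 + (-30)**2) = -411*(-1560 + 900) = -411*(-660) = 271260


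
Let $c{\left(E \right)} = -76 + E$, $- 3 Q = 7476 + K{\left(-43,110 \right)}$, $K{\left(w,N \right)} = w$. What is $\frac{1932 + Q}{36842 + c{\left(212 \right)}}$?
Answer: $- \frac{1637}{110934} \approx -0.014757$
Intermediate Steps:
$Q = - \frac{7433}{3}$ ($Q = - \frac{7476 - 43}{3} = \left(- \frac{1}{3}\right) 7433 = - \frac{7433}{3} \approx -2477.7$)
$\frac{1932 + Q}{36842 + c{\left(212 \right)}} = \frac{1932 - \frac{7433}{3}}{36842 + \left(-76 + 212\right)} = - \frac{1637}{3 \left(36842 + 136\right)} = - \frac{1637}{3 \cdot 36978} = \left(- \frac{1637}{3}\right) \frac{1}{36978} = - \frac{1637}{110934}$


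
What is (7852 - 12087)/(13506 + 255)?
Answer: -385/1251 ≈ -0.30775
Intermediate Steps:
(7852 - 12087)/(13506 + 255) = -4235/13761 = -4235*1/13761 = -385/1251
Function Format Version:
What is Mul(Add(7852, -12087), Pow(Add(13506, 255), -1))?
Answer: Rational(-385, 1251) ≈ -0.30775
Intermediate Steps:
Mul(Add(7852, -12087), Pow(Add(13506, 255), -1)) = Mul(-4235, Pow(13761, -1)) = Mul(-4235, Rational(1, 13761)) = Rational(-385, 1251)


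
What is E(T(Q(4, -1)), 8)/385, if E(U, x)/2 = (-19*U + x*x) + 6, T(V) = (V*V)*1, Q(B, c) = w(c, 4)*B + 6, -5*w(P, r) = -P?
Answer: -22188/9625 ≈ -2.3052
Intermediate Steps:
w(P, r) = P/5 (w(P, r) = -(-1)*P/5 = P/5)
Q(B, c) = 6 + B*c/5 (Q(B, c) = (c/5)*B + 6 = B*c/5 + 6 = 6 + B*c/5)
T(V) = V**2 (T(V) = V**2*1 = V**2)
E(U, x) = 12 - 38*U + 2*x**2 (E(U, x) = 2*((-19*U + x*x) + 6) = 2*((-19*U + x**2) + 6) = 2*((x**2 - 19*U) + 6) = 2*(6 + x**2 - 19*U) = 12 - 38*U + 2*x**2)
E(T(Q(4, -1)), 8)/385 = (12 - 38*(6 + (1/5)*4*(-1))**2 + 2*8**2)/385 = (12 - 38*(6 - 4/5)**2 + 2*64)*(1/385) = (12 - 38*(26/5)**2 + 128)*(1/385) = (12 - 38*676/25 + 128)*(1/385) = (12 - 25688/25 + 128)*(1/385) = -22188/25*1/385 = -22188/9625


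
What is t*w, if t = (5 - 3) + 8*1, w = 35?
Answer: 350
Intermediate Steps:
t = 10 (t = 2 + 8 = 10)
t*w = 10*35 = 350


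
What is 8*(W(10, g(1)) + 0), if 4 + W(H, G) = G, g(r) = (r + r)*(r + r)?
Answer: 0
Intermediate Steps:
g(r) = 4*r² (g(r) = (2*r)*(2*r) = 4*r²)
W(H, G) = -4 + G
8*(W(10, g(1)) + 0) = 8*((-4 + 4*1²) + 0) = 8*((-4 + 4*1) + 0) = 8*((-4 + 4) + 0) = 8*(0 + 0) = 8*0 = 0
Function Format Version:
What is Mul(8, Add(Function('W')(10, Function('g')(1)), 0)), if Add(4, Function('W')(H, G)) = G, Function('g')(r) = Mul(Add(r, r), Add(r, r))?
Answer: 0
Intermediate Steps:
Function('g')(r) = Mul(4, Pow(r, 2)) (Function('g')(r) = Mul(Mul(2, r), Mul(2, r)) = Mul(4, Pow(r, 2)))
Function('W')(H, G) = Add(-4, G)
Mul(8, Add(Function('W')(10, Function('g')(1)), 0)) = Mul(8, Add(Add(-4, Mul(4, Pow(1, 2))), 0)) = Mul(8, Add(Add(-4, Mul(4, 1)), 0)) = Mul(8, Add(Add(-4, 4), 0)) = Mul(8, Add(0, 0)) = Mul(8, 0) = 0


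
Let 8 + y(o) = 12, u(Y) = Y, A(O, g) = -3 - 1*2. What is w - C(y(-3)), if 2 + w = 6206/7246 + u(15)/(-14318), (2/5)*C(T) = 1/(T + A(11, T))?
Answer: 35155733/25937057 ≈ 1.3554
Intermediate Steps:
A(O, g) = -5 (A(O, g) = -3 - 2 = -5)
y(o) = 4 (y(o) = -8 + 12 = 4)
C(T) = 5/(2*(-5 + T)) (C(T) = 5/(2*(T - 5)) = 5/(2*(-5 + T)))
w = -59373819/51874114 (w = -2 + (6206/7246 + 15/(-14318)) = -2 + (6206*(1/7246) + 15*(-1/14318)) = -2 + (3103/3623 - 15/14318) = -2 + 44374409/51874114 = -59373819/51874114 ≈ -1.1446)
w - C(y(-3)) = -59373819/51874114 - 5/(2*(-5 + 4)) = -59373819/51874114 - 5/(2*(-1)) = -59373819/51874114 - 5*(-1)/2 = -59373819/51874114 - 1*(-5/2) = -59373819/51874114 + 5/2 = 35155733/25937057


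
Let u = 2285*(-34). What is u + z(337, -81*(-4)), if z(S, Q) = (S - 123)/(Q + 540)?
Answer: -33561973/432 ≈ -77690.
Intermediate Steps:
u = -77690
z(S, Q) = (-123 + S)/(540 + Q)
u + z(337, -81*(-4)) = -77690 + (-123 + 337)/(540 - 81*(-4)) = -77690 + 214/(540 + 324) = -77690 + 214/864 = -77690 + (1/864)*214 = -77690 + 107/432 = -33561973/432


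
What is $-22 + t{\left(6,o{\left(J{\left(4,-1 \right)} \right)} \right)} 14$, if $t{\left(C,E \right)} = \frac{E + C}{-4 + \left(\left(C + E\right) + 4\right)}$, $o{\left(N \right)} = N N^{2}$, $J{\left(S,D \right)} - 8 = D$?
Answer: $-8$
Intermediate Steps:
$J{\left(S,D \right)} = 8 + D$
$o{\left(N \right)} = N^{3}$
$t{\left(C,E \right)} = 1$ ($t{\left(C,E \right)} = \frac{C + E}{-4 + \left(4 + C + E\right)} = \frac{C + E}{C + E} = 1$)
$-22 + t{\left(6,o{\left(J{\left(4,-1 \right)} \right)} \right)} 14 = -22 + 1 \cdot 14 = -22 + 14 = -8$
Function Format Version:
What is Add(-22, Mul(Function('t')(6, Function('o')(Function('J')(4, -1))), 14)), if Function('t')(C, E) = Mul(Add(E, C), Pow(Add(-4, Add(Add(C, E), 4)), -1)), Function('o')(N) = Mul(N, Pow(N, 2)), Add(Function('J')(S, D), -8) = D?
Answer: -8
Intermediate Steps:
Function('J')(S, D) = Add(8, D)
Function('o')(N) = Pow(N, 3)
Function('t')(C, E) = 1 (Function('t')(C, E) = Mul(Add(C, E), Pow(Add(-4, Add(4, C, E)), -1)) = Mul(Add(C, E), Pow(Add(C, E), -1)) = 1)
Add(-22, Mul(Function('t')(6, Function('o')(Function('J')(4, -1))), 14)) = Add(-22, Mul(1, 14)) = Add(-22, 14) = -8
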